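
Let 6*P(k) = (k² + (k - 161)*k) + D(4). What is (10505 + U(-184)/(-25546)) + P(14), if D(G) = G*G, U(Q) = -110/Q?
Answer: 71898297179/7050696 ≈ 10197.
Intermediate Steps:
D(G) = G²
P(k) = 8/3 + k²/6 + k*(-161 + k)/6 (P(k) = ((k² + (k - 161)*k) + 4²)/6 = ((k² + (-161 + k)*k) + 16)/6 = ((k² + k*(-161 + k)) + 16)/6 = (16 + k² + k*(-161 + k))/6 = 8/3 + k²/6 + k*(-161 + k)/6)
(10505 + U(-184)/(-25546)) + P(14) = (10505 - 110/(-184)/(-25546)) + (8/3 - 161/6*14 + (⅓)*14²) = (10505 - 110*(-1/184)*(-1/25546)) + (8/3 - 1127/3 + (⅓)*196) = (10505 + (55/92)*(-1/25546)) + (8/3 - 1127/3 + 196/3) = (10505 - 55/2350232) - 923/3 = 24689187105/2350232 - 923/3 = 71898297179/7050696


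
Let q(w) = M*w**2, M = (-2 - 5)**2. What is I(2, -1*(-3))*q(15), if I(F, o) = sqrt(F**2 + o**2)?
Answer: 11025*sqrt(13) ≈ 39751.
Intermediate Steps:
M = 49 (M = (-7)**2 = 49)
q(w) = 49*w**2
I(2, -1*(-3))*q(15) = sqrt(2**2 + (-1*(-3))**2)*(49*15**2) = sqrt(4 + 3**2)*(49*225) = sqrt(4 + 9)*11025 = sqrt(13)*11025 = 11025*sqrt(13)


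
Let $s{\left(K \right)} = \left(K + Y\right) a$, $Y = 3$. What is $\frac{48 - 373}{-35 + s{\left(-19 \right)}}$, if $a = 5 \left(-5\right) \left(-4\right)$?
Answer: $\frac{65}{327} \approx 0.19878$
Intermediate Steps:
$a = 100$ ($a = \left(-25\right) \left(-4\right) = 100$)
$s{\left(K \right)} = 300 + 100 K$ ($s{\left(K \right)} = \left(K + 3\right) 100 = \left(3 + K\right) 100 = 300 + 100 K$)
$\frac{48 - 373}{-35 + s{\left(-19 \right)}} = \frac{48 - 373}{-35 + \left(300 + 100 \left(-19\right)\right)} = - \frac{325}{-35 + \left(300 - 1900\right)} = - \frac{325}{-35 - 1600} = - \frac{325}{-1635} = \left(-325\right) \left(- \frac{1}{1635}\right) = \frac{65}{327}$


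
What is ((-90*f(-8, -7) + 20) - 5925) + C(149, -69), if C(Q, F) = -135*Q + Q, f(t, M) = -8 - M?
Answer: -25781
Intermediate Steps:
C(Q, F) = -134*Q
((-90*f(-8, -7) + 20) - 5925) + C(149, -69) = ((-90*(-8 - 1*(-7)) + 20) - 5925) - 134*149 = ((-90*(-8 + 7) + 20) - 5925) - 19966 = ((-90*(-1) + 20) - 5925) - 19966 = ((90 + 20) - 5925) - 19966 = (110 - 5925) - 19966 = -5815 - 19966 = -25781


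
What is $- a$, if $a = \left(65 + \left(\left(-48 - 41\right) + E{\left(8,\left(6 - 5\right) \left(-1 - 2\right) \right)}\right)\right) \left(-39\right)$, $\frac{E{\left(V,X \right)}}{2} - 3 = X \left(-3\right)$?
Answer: $0$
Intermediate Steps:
$E{\left(V,X \right)} = 6 - 6 X$ ($E{\left(V,X \right)} = 6 + 2 X \left(-3\right) = 6 + 2 \left(- 3 X\right) = 6 - 6 X$)
$a = 0$ ($a = \left(65 - \left(83 + 6 \left(6 - 5\right) \left(-1 - 2\right)\right)\right) \left(-39\right) = \left(65 - \left(83 + 6 \cdot 1 \left(-3\right)\right)\right) \left(-39\right) = \left(65 + \left(-89 + \left(6 - -18\right)\right)\right) \left(-39\right) = \left(65 + \left(-89 + \left(6 + 18\right)\right)\right) \left(-39\right) = \left(65 + \left(-89 + 24\right)\right) \left(-39\right) = \left(65 - 65\right) \left(-39\right) = 0 \left(-39\right) = 0$)
$- a = \left(-1\right) 0 = 0$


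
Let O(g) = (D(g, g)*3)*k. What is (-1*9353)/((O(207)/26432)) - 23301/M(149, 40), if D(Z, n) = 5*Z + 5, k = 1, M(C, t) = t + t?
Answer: -49625447/624 ≈ -79528.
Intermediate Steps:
M(C, t) = 2*t
D(Z, n) = 5 + 5*Z
O(g) = 15 + 15*g (O(g) = ((5 + 5*g)*3)*1 = (15 + 15*g)*1 = 15 + 15*g)
(-1*9353)/((O(207)/26432)) - 23301/M(149, 40) = (-1*9353)/(((15 + 15*207)/26432)) - 23301/(2*40) = -9353*26432/(15 + 3105) - 23301/80 = -9353/(3120*(1/26432)) - 23301*1/80 = -9353/195/1652 - 23301/80 = -9353*1652/195 - 23301/80 = -15451156/195 - 23301/80 = -49625447/624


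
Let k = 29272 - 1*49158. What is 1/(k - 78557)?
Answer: -1/98443 ≈ -1.0158e-5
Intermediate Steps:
k = -19886 (k = 29272 - 49158 = -19886)
1/(k - 78557) = 1/(-19886 - 78557) = 1/(-98443) = -1/98443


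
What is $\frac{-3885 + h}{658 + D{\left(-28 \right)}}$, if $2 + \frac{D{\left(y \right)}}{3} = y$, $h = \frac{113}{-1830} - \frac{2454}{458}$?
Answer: $- \frac{1630358237}{238031760} \approx -6.8493$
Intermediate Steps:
$h = - \frac{2271287}{419070}$ ($h = 113 \left(- \frac{1}{1830}\right) - \frac{1227}{229} = - \frac{113}{1830} - \frac{1227}{229} = - \frac{2271287}{419070} \approx -5.4198$)
$D{\left(y \right)} = -6 + 3 y$
$\frac{-3885 + h}{658 + D{\left(-28 \right)}} = \frac{-3885 - \frac{2271287}{419070}}{658 + \left(-6 + 3 \left(-28\right)\right)} = - \frac{1630358237}{419070 \left(658 - 90\right)} = - \frac{1630358237}{419070 \cdot 568} = \left(- \frac{1630358237}{419070}\right) \frac{1}{568} = - \frac{1630358237}{238031760}$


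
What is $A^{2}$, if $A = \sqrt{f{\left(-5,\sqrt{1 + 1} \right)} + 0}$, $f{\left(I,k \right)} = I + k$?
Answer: $-5 + \sqrt{2} \approx -3.5858$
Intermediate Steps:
$A = \sqrt{-5 + \sqrt{2}}$ ($A = \sqrt{\left(-5 + \sqrt{1 + 1}\right) + 0} = \sqrt{\left(-5 + \sqrt{2}\right) + 0} = \sqrt{-5 + \sqrt{2}} \approx 1.8936 i$)
$A^{2} = \left(\sqrt{-5 + \sqrt{2}}\right)^{2} = -5 + \sqrt{2}$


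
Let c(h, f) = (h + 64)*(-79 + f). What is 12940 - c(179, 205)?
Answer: -17678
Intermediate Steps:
c(h, f) = (-79 + f)*(64 + h) (c(h, f) = (64 + h)*(-79 + f) = (-79 + f)*(64 + h))
12940 - c(179, 205) = 12940 - (-5056 - 79*179 + 64*205 + 205*179) = 12940 - (-5056 - 14141 + 13120 + 36695) = 12940 - 1*30618 = 12940 - 30618 = -17678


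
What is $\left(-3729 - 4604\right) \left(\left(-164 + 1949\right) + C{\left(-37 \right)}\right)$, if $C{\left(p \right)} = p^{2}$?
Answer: $-26282282$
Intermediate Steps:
$\left(-3729 - 4604\right) \left(\left(-164 + 1949\right) + C{\left(-37 \right)}\right) = \left(-3729 - 4604\right) \left(\left(-164 + 1949\right) + \left(-37\right)^{2}\right) = - 8333 \left(1785 + 1369\right) = \left(-8333\right) 3154 = -26282282$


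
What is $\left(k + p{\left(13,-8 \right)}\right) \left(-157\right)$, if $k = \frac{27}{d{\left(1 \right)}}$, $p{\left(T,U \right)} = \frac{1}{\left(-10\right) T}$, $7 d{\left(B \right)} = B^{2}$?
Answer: $- \frac{3857333}{130} \approx -29672.0$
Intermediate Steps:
$d{\left(B \right)} = \frac{B^{2}}{7}$
$p{\left(T,U \right)} = - \frac{1}{10 T}$
$k = 189$ ($k = \frac{27}{\frac{1}{7} \cdot 1^{2}} = \frac{27}{\frac{1}{7} \cdot 1} = 27 \frac{1}{\frac{1}{7}} = 27 \cdot 7 = 189$)
$\left(k + p{\left(13,-8 \right)}\right) \left(-157\right) = \left(189 - \frac{1}{10 \cdot 13}\right) \left(-157\right) = \left(189 - \frac{1}{130}\right) \left(-157\right) = \frac{24569}{130} \left(-157\right) = - \frac{3857333}{130}$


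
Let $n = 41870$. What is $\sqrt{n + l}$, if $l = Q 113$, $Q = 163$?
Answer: $\sqrt{60289} \approx 245.54$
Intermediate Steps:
$l = 18419$ ($l = 163 \cdot 113 = 18419$)
$\sqrt{n + l} = \sqrt{41870 + 18419} = \sqrt{60289}$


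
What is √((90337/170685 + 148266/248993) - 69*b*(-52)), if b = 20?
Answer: √14401632222605326480496495/14166456735 ≈ 267.88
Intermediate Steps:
√((90337/170685 + 148266/248993) - 69*b*(-52)) = √((90337/170685 + 148266/248993) - 69*20*(-52)) = √((90337*(1/170685) + 148266*(1/248993)) - 1380*(-52)) = √((90337/170685 + 148266/248993) + 71760) = √(47800062851/42499370205 + 71760) = √(3049802605973651/42499370205) = √14401632222605326480496495/14166456735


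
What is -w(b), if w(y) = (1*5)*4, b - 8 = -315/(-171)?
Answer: -20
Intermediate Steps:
b = 187/19 (b = 8 - 315/(-171) = 8 - 315*(-1/171) = 8 + 35/19 = 187/19 ≈ 9.8421)
w(y) = 20 (w(y) = 5*4 = 20)
-w(b) = -1*20 = -20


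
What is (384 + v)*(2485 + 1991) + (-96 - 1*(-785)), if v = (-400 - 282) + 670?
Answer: 1665761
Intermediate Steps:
v = -12 (v = -682 + 670 = -12)
(384 + v)*(2485 + 1991) + (-96 - 1*(-785)) = (384 - 12)*(2485 + 1991) + (-96 - 1*(-785)) = 372*4476 + (-96 + 785) = 1665072 + 689 = 1665761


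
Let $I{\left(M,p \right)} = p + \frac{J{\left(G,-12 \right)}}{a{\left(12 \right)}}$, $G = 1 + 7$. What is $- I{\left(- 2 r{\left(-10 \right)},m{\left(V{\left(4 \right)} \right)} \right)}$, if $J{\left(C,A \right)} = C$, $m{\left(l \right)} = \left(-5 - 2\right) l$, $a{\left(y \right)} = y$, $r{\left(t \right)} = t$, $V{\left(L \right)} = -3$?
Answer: $- \frac{65}{3} \approx -21.667$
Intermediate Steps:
$G = 8$
$m{\left(l \right)} = - 7 l$
$I{\left(M,p \right)} = \frac{2}{3} + p$ ($I{\left(M,p \right)} = p + \frac{8}{12} = p + 8 \cdot \frac{1}{12} = p + \frac{2}{3} = \frac{2}{3} + p$)
$- I{\left(- 2 r{\left(-10 \right)},m{\left(V{\left(4 \right)} \right)} \right)} = - (\frac{2}{3} - -21) = - (\frac{2}{3} + 21) = \left(-1\right) \frac{65}{3} = - \frac{65}{3}$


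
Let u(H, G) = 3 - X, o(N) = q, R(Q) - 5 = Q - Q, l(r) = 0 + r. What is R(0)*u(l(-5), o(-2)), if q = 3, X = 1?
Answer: 10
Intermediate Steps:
l(r) = r
R(Q) = 5 (R(Q) = 5 + (Q - Q) = 5 + 0 = 5)
o(N) = 3
u(H, G) = 2 (u(H, G) = 3 - 1*1 = 3 - 1 = 2)
R(0)*u(l(-5), o(-2)) = 5*2 = 10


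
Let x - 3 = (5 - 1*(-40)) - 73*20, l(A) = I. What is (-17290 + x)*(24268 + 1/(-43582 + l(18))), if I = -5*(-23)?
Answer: -6575979504270/14489 ≈ -4.5386e+8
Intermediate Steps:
I = 115
l(A) = 115
x = -1412 (x = 3 + ((5 - 1*(-40)) - 73*20) = 3 + ((5 + 40) - 1460) = 3 + (45 - 1460) = 3 - 1415 = -1412)
(-17290 + x)*(24268 + 1/(-43582 + l(18))) = (-17290 - 1412)*(24268 + 1/(-43582 + 115)) = -18702*(24268 + 1/(-43467)) = -18702*(24268 - 1/43467) = -18702*1054857155/43467 = -6575979504270/14489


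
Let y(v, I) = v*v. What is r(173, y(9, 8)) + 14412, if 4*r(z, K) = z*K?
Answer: 71661/4 ≈ 17915.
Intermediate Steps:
y(v, I) = v²
r(z, K) = K*z/4 (r(z, K) = (z*K)/4 = (K*z)/4 = K*z/4)
r(173, y(9, 8)) + 14412 = (¼)*9²*173 + 14412 = (¼)*81*173 + 14412 = 14013/4 + 14412 = 71661/4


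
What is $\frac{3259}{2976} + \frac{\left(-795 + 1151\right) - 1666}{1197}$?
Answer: $\frac{821}{1187424} \approx 0.00069141$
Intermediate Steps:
$\frac{3259}{2976} + \frac{\left(-795 + 1151\right) - 1666}{1197} = 3259 \cdot \frac{1}{2976} + \left(356 - 1666\right) \frac{1}{1197} = \frac{3259}{2976} - \frac{1310}{1197} = \frac{821}{1187424}$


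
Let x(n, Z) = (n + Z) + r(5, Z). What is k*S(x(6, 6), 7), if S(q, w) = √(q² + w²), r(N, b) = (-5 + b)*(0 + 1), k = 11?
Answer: 11*√218 ≈ 162.41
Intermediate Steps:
r(N, b) = -5 + b (r(N, b) = (-5 + b)*1 = -5 + b)
x(n, Z) = -5 + n + 2*Z (x(n, Z) = (n + Z) + (-5 + Z) = (Z + n) + (-5 + Z) = -5 + n + 2*Z)
k*S(x(6, 6), 7) = 11*√((-5 + 6 + 2*6)² + 7²) = 11*√((-5 + 6 + 12)² + 49) = 11*√(13² + 49) = 11*√(169 + 49) = 11*√218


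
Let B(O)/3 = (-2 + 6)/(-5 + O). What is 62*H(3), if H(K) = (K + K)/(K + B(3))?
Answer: -124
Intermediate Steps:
B(O) = 12/(-5 + O) (B(O) = 3*((-2 + 6)/(-5 + O)) = 3*(4/(-5 + O)) = 12/(-5 + O))
H(K) = 2*K/(-6 + K) (H(K) = (K + K)/(K + 12/(-5 + 3)) = (2*K)/(K + 12/(-2)) = (2*K)/(K + 12*(-1/2)) = (2*K)/(K - 6) = (2*K)/(-6 + K) = 2*K/(-6 + K))
62*H(3) = 62*(2*3/(-6 + 3)) = 62*(2*3/(-3)) = 62*(2*3*(-1/3)) = 62*(-2) = -124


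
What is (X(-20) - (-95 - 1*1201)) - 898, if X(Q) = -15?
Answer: 383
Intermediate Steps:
(X(-20) - (-95 - 1*1201)) - 898 = (-15 - (-95 - 1*1201)) - 898 = (-15 - (-95 - 1201)) - 898 = (-15 - 1*(-1296)) - 898 = (-15 + 1296) - 898 = 1281 - 898 = 383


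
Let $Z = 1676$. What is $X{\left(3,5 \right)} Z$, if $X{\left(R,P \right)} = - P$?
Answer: $-8380$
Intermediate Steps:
$X{\left(3,5 \right)} Z = \left(-1\right) 5 \cdot 1676 = \left(-5\right) 1676 = -8380$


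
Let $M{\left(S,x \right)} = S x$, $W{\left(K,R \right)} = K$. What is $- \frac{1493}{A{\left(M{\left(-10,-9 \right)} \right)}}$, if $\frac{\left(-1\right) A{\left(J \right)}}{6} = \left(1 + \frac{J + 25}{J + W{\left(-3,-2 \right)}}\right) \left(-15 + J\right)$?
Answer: $\frac{43297}{30300} \approx 1.4289$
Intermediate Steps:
$A{\left(J \right)} = - 6 \left(1 + \frac{25 + J}{-3 + J}\right) \left(-15 + J\right)$ ($A{\left(J \right)} = - 6 \left(1 + \frac{J + 25}{J - 3}\right) \left(-15 + J\right) = - 6 \left(1 + \frac{25 + J}{-3 + J}\right) \left(-15 + J\right)$)
$- \frac{1493}{A{\left(M{\left(-10,-9 \right)} \right)}} = - \frac{1493}{12 \frac{1}{-3 - -90} \left(165 - \left(\left(-10\right) \left(-9\right)\right)^{2} + 4 \left(\left(-10\right) \left(-9\right)\right)\right)} = - \frac{1493}{12 \frac{1}{-3 + 90} \left(165 - 90^{2} + 4 \cdot 90\right)} = - \frac{1493}{12 \cdot \frac{1}{87} \left(165 - 8100 + 360\right)} = - \frac{1493}{12 \cdot \frac{1}{87} \left(-7575\right)} = - \frac{1493}{- \frac{30300}{29}} = \left(-1493\right) \left(- \frac{29}{30300}\right) = \frac{43297}{30300}$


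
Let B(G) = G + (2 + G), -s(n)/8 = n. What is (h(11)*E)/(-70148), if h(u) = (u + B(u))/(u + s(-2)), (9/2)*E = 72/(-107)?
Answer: 140/50664393 ≈ 2.7633e-6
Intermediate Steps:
s(n) = -8*n
B(G) = 2 + 2*G
E = -16/107 (E = 2*(72/(-107))/9 = 2*(72*(-1/107))/9 = (2/9)*(-72/107) = -16/107 ≈ -0.14953)
h(u) = (2 + 3*u)/(16 + u) (h(u) = (u + (2 + 2*u))/(u - 8*(-2)) = (2 + 3*u)/(u + 16) = (2 + 3*u)/(16 + u))
(h(11)*E)/(-70148) = (((2 + 3*11)/(16 + 11))*(-16/107))/(-70148) = (((2 + 33)/27)*(-16/107))*(-1/70148) = (((1/27)*35)*(-16/107))*(-1/70148) = ((35/27)*(-16/107))*(-1/70148) = -560/2889*(-1/70148) = 140/50664393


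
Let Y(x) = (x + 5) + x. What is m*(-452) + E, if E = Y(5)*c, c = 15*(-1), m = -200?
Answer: 90175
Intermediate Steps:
Y(x) = 5 + 2*x (Y(x) = (5 + x) + x = 5 + 2*x)
c = -15
E = -225 (E = (5 + 2*5)*(-15) = (5 + 10)*(-15) = 15*(-15) = -225)
m*(-452) + E = -200*(-452) - 225 = 90400 - 225 = 90175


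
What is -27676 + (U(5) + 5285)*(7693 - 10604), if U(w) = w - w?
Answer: -15412311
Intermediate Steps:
U(w) = 0
-27676 + (U(5) + 5285)*(7693 - 10604) = -27676 + (0 + 5285)*(7693 - 10604) = -27676 + 5285*(-2911) = -27676 - 15384635 = -15412311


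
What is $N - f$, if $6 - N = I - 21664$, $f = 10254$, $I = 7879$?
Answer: $3537$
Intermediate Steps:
$N = 13791$ ($N = 6 - \left(7879 - 21664\right) = 6 - -13785 = 6 + 13785 = 13791$)
$N - f = 13791 - 10254 = 3537$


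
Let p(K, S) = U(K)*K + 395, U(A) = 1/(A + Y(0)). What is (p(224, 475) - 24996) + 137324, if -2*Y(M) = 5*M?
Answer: 112724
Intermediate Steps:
Y(M) = -5*M/2
U(A) = 1/A (U(A) = 1/(A - 5/2*0) = 1/(A + 0) = 1/A)
p(K, S) = 396 (p(K, S) = K/K + 395 = 1 + 395 = 396)
(p(224, 475) - 24996) + 137324 = (396 - 24996) + 137324 = -24600 + 137324 = 112724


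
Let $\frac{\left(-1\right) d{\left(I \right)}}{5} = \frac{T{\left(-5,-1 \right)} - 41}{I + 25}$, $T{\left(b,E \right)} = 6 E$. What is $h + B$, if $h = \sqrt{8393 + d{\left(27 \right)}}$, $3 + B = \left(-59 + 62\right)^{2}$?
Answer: $6 + \frac{27 \sqrt{7787}}{26} \approx 97.638$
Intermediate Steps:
$d{\left(I \right)} = \frac{235}{25 + I}$ ($d{\left(I \right)} = - 5 \frac{6 \left(-1\right) - 41}{I + 25} = - 5 \frac{-6 - 41}{25 + I} = - 5 \left(- \frac{47}{25 + I}\right) = \frac{235}{25 + I}$)
$B = 6$ ($B = -3 + \left(-59 + 62\right)^{2} = -3 + 3^{2} = -3 + 9 = 6$)
$h = \frac{27 \sqrt{7787}}{26}$ ($h = \sqrt{8393 + \frac{235}{25 + 27}} = \sqrt{8393 + \frac{235}{52}} = \sqrt{\frac{436671}{52}} = \frac{27 \sqrt{7787}}{26} \approx 91.638$)
$h + B = \frac{27 \sqrt{7787}}{26} + 6 = 6 + \frac{27 \sqrt{7787}}{26}$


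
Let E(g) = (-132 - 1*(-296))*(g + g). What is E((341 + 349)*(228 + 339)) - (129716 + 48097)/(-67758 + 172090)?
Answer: 13388240964267/104332 ≈ 1.2832e+8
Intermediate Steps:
E(g) = 328*g (E(g) = (-132 + 296)*(2*g) = 164*(2*g) = 328*g)
E((341 + 349)*(228 + 339)) - (129716 + 48097)/(-67758 + 172090) = 328*((341 + 349)*(228 + 339)) - (129716 + 48097)/(-67758 + 172090) = 328*(690*567) - 177813/104332 = 328*391230 - 177813/104332 = 128323440 - 1*177813/104332 = 128323440 - 177813/104332 = 13388240964267/104332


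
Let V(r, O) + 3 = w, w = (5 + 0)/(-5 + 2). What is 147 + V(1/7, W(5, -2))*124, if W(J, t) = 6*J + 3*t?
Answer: -1295/3 ≈ -431.67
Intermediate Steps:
W(J, t) = 3*t + 6*J
w = -5/3 (w = 5/(-3) = 5*(-1/3) = -5/3 ≈ -1.6667)
V(r, O) = -14/3 (V(r, O) = -3 - 5/3 = -14/3)
147 + V(1/7, W(5, -2))*124 = 147 - 14/3*124 = 147 - 1736/3 = -1295/3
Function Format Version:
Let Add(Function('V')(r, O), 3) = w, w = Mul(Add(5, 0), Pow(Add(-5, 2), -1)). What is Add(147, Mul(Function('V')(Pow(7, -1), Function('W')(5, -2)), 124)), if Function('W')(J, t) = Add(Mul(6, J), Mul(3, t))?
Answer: Rational(-1295, 3) ≈ -431.67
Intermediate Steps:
Function('W')(J, t) = Add(Mul(3, t), Mul(6, J))
w = Rational(-5, 3) (w = Mul(5, Pow(-3, -1)) = Mul(5, Rational(-1, 3)) = Rational(-5, 3) ≈ -1.6667)
Function('V')(r, O) = Rational(-14, 3) (Function('V')(r, O) = Add(-3, Rational(-5, 3)) = Rational(-14, 3))
Add(147, Mul(Function('V')(Pow(7, -1), Function('W')(5, -2)), 124)) = Add(147, Mul(Rational(-14, 3), 124)) = Add(147, Rational(-1736, 3)) = Rational(-1295, 3)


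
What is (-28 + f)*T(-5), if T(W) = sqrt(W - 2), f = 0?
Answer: -28*I*sqrt(7) ≈ -74.081*I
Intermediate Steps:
T(W) = sqrt(-2 + W)
(-28 + f)*T(-5) = (-28 + 0)*sqrt(-2 - 5) = -28*I*sqrt(7)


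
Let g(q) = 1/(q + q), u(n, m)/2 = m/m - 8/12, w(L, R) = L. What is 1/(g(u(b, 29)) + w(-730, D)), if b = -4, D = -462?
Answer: -4/2917 ≈ -0.0013713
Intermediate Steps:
u(n, m) = ⅔ (u(n, m) = 2*(m/m - 8/12) = 2*(1 - 8*1/12) = 2*(1 - ⅔) = 2*(⅓) = ⅔)
g(q) = 1/(2*q)
1/(g(u(b, 29)) + w(-730, D)) = 1/(1/(2*(⅔)) - 730) = 1/((½)*(3/2) - 730) = 1/(¾ - 730) = 1/(-2917/4) = -4/2917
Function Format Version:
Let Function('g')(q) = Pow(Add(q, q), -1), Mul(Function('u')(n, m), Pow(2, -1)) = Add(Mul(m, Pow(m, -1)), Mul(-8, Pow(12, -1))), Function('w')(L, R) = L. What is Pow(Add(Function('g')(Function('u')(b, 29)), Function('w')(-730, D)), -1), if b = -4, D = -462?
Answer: Rational(-4, 2917) ≈ -0.0013713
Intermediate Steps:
Function('u')(n, m) = Rational(2, 3) (Function('u')(n, m) = Mul(2, Add(Mul(m, Pow(m, -1)), Mul(-8, Pow(12, -1)))) = Mul(2, Add(1, Mul(-8, Rational(1, 12)))) = Mul(2, Add(1, Rational(-2, 3))) = Mul(2, Rational(1, 3)) = Rational(2, 3))
Function('g')(q) = Mul(Rational(1, 2), Pow(q, -1)) (Function('g')(q) = Pow(Mul(2, q), -1) = Mul(Rational(1, 2), Pow(q, -1)))
Pow(Add(Function('g')(Function('u')(b, 29)), Function('w')(-730, D)), -1) = Pow(Add(Mul(Rational(1, 2), Pow(Rational(2, 3), -1)), -730), -1) = Pow(Add(Mul(Rational(1, 2), Rational(3, 2)), -730), -1) = Pow(Add(Rational(3, 4), -730), -1) = Pow(Rational(-2917, 4), -1) = Rational(-4, 2917)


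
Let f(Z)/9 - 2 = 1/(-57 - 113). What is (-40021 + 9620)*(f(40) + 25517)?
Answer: -131968947341/170 ≈ -7.7629e+8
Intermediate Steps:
f(Z) = 3051/170 (f(Z) = 18 + 9/(-57 - 113) = 18 + 9/(-170) = 18 + 9*(-1/170) = 18 - 9/170 = 3051/170)
(-40021 + 9620)*(f(40) + 25517) = (-40021 + 9620)*(3051/170 + 25517) = -30401*4340941/170 = -131968947341/170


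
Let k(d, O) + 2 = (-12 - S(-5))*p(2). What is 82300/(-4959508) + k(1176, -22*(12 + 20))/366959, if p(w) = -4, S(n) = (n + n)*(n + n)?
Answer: -6997196283/454984024043 ≈ -0.015379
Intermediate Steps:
S(n) = 4*n**2 (S(n) = (2*n)*(2*n) = 4*n**2)
k(d, O) = 446 (k(d, O) = -2 + (-12 - 4*(-5)**2)*(-4) = -2 + (-12 - 4*25)*(-4) = -2 + (-12 - 1*100)*(-4) = -2 + (-12 - 100)*(-4) = -2 - 112*(-4) = -2 + 448 = 446)
82300/(-4959508) + k(1176, -22*(12 + 20))/366959 = 82300/(-4959508) + 446/366959 = 82300*(-1/4959508) + 446*(1/366959) = -20575/1239877 + 446/366959 = -6997196283/454984024043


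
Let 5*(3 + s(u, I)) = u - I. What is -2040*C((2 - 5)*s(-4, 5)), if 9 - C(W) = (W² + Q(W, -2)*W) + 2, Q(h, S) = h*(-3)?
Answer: -4301544/5 ≈ -8.6031e+5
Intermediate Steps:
s(u, I) = -3 - I/5 + u/5 (s(u, I) = -3 + (u - I)/5 = -3 + (-I/5 + u/5) = -3 - I/5 + u/5)
Q(h, S) = -3*h
C(W) = 7 + 2*W² (C(W) = 9 - ((W² + (-3*W)*W) + 2) = 9 - ((W² - 3*W²) + 2) = 9 - (-2*W² + 2) = 9 - (2 - 2*W²) = 9 + (-2 + 2*W²) = 7 + 2*W²)
-2040*C((2 - 5)*s(-4, 5)) = -2040*(7 + 2*((2 - 5)*(-3 - ⅕*5 + (⅕)*(-4)))²) = -2040*(7 + 2*(-3*(-3 - 1 - ⅘))²) = -2040*(7 + 2*(-3*(-24/5))²) = -2040*(7 + 2*(72/5)²) = -2040*(7 + 2*(5184/25)) = -2040*(7 + 10368/25) = -2040*10543/25 = -4301544/5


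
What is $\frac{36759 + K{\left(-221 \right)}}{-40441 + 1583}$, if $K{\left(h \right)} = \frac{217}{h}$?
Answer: $- \frac{4061761}{4293809} \approx -0.94596$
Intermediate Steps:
$\frac{36759 + K{\left(-221 \right)}}{-40441 + 1583} = \frac{36759 + \frac{217}{-221}}{-40441 + 1583} = \frac{36759 + 217 \left(- \frac{1}{221}\right)}{-38858} = \left(36759 - \frac{217}{221}\right) \left(- \frac{1}{38858}\right) = \frac{8123522}{221} \left(- \frac{1}{38858}\right) = - \frac{4061761}{4293809}$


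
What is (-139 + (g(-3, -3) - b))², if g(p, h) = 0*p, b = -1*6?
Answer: 17689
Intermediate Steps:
b = -6
g(p, h) = 0
(-139 + (g(-3, -3) - b))² = (-139 + (0 - 1*(-6)))² = (-139 + (0 + 6))² = (-139 + 6)² = (-133)² = 17689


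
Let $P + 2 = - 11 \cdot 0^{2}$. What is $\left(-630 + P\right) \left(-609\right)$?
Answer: $384888$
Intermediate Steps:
$P = -2$ ($P = -2 - 11 \cdot 0^{2} = -2 - 0 = -2 + 0 = -2$)
$\left(-630 + P\right) \left(-609\right) = \left(-630 - 2\right) \left(-609\right) = \left(-632\right) \left(-609\right) = 384888$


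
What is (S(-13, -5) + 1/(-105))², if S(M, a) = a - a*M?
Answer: 54037201/11025 ≈ 4901.3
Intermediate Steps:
S(M, a) = a - M*a
(S(-13, -5) + 1/(-105))² = (-5*(1 - 1*(-13)) + 1/(-105))² = (-5*(1 + 13) - 1/105)² = (-5*14 - 1/105)² = (-70 - 1/105)² = (-7351/105)² = 54037201/11025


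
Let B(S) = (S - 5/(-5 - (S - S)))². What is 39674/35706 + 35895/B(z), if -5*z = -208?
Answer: 626697064/29998991 ≈ 20.891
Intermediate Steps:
z = 208/5 (z = -⅕*(-208) = 208/5 ≈ 41.600)
B(S) = (1 + S)² (B(S) = (S - 5/(-5 - 1*0))² = (S - 5/(-5 + 0))² = (S - 5/(-5))² = (S - 5*(-⅕))² = (S + 1)² = (1 + S)²)
39674/35706 + 35895/B(z) = 39674/35706 + 35895/((1 + 208/5)²) = 39674*(1/35706) + 35895/((213/5)²) = 19837/17853 + 35895/(45369/25) = 19837/17853 + 35895*(25/45369) = 19837/17853 + 299125/15123 = 626697064/29998991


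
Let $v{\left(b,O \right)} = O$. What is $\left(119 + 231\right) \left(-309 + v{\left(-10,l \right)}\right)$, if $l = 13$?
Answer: $-103600$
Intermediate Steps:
$\left(119 + 231\right) \left(-309 + v{\left(-10,l \right)}\right) = \left(119 + 231\right) \left(-309 + 13\right) = 350 \left(-296\right) = -103600$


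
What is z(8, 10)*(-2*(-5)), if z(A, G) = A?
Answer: 80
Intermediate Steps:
z(8, 10)*(-2*(-5)) = 8*(-2*(-5)) = 8*10 = 80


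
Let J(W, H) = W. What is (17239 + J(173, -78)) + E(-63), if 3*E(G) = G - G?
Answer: 17412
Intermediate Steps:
E(G) = 0 (E(G) = (G - G)/3 = (⅓)*0 = 0)
(17239 + J(173, -78)) + E(-63) = (17239 + 173) + 0 = 17412 + 0 = 17412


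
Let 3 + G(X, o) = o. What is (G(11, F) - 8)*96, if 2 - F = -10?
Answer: 96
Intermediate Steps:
F = 12 (F = 2 - 1*(-10) = 2 + 10 = 12)
G(X, o) = -3 + o
(G(11, F) - 8)*96 = ((-3 + 12) - 8)*96 = (9 - 8)*96 = 1*96 = 96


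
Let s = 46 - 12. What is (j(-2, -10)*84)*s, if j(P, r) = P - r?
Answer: 22848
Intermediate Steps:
s = 34
(j(-2, -10)*84)*s = ((-2 - 1*(-10))*84)*34 = ((-2 + 10)*84)*34 = (8*84)*34 = 672*34 = 22848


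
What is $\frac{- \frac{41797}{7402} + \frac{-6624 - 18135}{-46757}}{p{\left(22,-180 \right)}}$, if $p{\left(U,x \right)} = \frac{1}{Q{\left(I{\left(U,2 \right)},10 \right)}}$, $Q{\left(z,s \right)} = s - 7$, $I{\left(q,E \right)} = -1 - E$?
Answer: $- \frac{5313108633}{346095314} \approx -15.352$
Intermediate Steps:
$Q{\left(z,s \right)} = -7 + s$
$p{\left(U,x \right)} = \frac{1}{3}$ ($p{\left(U,x \right)} = \frac{1}{-7 + 10} = \frac{1}{3}$)
$\frac{- \frac{41797}{7402} + \frac{-6624 - 18135}{-46757}}{p{\left(22,-180 \right)}} = \left(- \frac{41797}{7402} + \frac{-6624 - 18135}{-46757}\right) \frac{1}{\frac{1}{3}} = \left(\left(-41797\right) \frac{1}{7402} + \left(-6624 - 18135\right) \left(- \frac{1}{46757}\right)\right) 3 = \left(- \frac{41797}{7402} - - \frac{24759}{46757}\right) 3 = \left(- \frac{41797}{7402} + \frac{24759}{46757}\right) 3 = \left(- \frac{1771036211}{346095314}\right) 3 = - \frac{5313108633}{346095314}$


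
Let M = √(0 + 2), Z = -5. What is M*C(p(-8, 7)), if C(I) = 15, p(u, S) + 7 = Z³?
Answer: 15*√2 ≈ 21.213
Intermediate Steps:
p(u, S) = -132 (p(u, S) = -7 + (-5)³ = -7 - 125 = -132)
M = √2 ≈ 1.4142
M*C(p(-8, 7)) = √2*15 = 15*√2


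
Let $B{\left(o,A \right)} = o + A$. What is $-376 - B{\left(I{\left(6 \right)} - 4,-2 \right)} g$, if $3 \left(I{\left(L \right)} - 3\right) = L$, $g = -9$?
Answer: $-385$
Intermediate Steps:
$I{\left(L \right)} = 3 + \frac{L}{3}$
$B{\left(o,A \right)} = A + o$
$-376 - B{\left(I{\left(6 \right)} - 4,-2 \right)} g = -376 - \left(-2 + \left(\left(3 + \frac{1}{3} \cdot 6\right) - 4\right)\right) \left(-9\right) = -376 - \left(-2 + \left(\left(3 + 2\right) - 4\right)\right) \left(-9\right) = -376 - \left(-2 + \left(5 - 4\right)\right) \left(-9\right) = -376 - \left(-2 + 1\right) \left(-9\right) = -376 - \left(-1\right) \left(-9\right) = -376 - 9 = -385$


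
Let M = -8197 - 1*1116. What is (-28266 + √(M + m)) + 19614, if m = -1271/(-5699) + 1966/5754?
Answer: -8652 + I*√1489267091130945/399903 ≈ -8652.0 + 96.501*I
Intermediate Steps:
m = 225824/399903 (m = -1271*(-1/5699) + 1966*(1/5754) = 31/139 + 983/2877 = 225824/399903 ≈ 0.56470)
M = -9313 (M = -8197 - 1116 = -9313)
(-28266 + √(M + m)) + 19614 = (-28266 + √(-9313 + 225824/399903)) + 19614 = (-28266 + √(-3724070815/399903)) + 19614 = (-28266 + I*√1489267091130945/399903) + 19614 = -8652 + I*√1489267091130945/399903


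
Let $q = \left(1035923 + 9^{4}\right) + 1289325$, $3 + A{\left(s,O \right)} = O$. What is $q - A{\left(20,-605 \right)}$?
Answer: $2332417$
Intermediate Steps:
$A{\left(s,O \right)} = -3 + O$
$q = 2331809$ ($q = \left(1035923 + 6561\right) + 1289325 = 1042484 + 1289325 = 2331809$)
$q - A{\left(20,-605 \right)} = 2331809 - \left(-3 - 605\right) = 2331809 - -608 = 2331809 + 608 = 2332417$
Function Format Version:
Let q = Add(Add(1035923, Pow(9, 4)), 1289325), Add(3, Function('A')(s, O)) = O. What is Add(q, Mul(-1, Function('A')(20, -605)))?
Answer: 2332417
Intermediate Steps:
Function('A')(s, O) = Add(-3, O)
q = 2331809 (q = Add(Add(1035923, 6561), 1289325) = Add(1042484, 1289325) = 2331809)
Add(q, Mul(-1, Function('A')(20, -605))) = Add(2331809, Mul(-1, Add(-3, -605))) = Add(2331809, Mul(-1, -608)) = Add(2331809, 608) = 2332417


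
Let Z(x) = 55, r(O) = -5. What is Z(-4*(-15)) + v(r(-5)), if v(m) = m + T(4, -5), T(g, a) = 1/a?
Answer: 249/5 ≈ 49.800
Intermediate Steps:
v(m) = -⅕ + m (v(m) = m + 1/(-5) = m - ⅕ = -⅕ + m)
Z(-4*(-15)) + v(r(-5)) = 55 + (-⅕ - 5) = 55 - 26/5 = 249/5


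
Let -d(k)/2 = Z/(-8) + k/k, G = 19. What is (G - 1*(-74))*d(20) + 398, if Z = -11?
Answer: -175/4 ≈ -43.750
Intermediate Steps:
d(k) = -19/4 (d(k) = -2*(-11/(-8) + k/k) = -2*(-11*(-1/8) + 1) = -2*(11/8 + 1) = -2*19/8 = -19/4)
(G - 1*(-74))*d(20) + 398 = (19 - 1*(-74))*(-19/4) + 398 = (19 + 74)*(-19/4) + 398 = 93*(-19/4) + 398 = -1767/4 + 398 = -175/4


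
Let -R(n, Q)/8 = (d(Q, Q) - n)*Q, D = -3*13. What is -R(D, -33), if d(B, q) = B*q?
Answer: -297792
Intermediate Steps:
D = -39
R(n, Q) = -8*Q*(Q**2 - n) (R(n, Q) = -8*(Q*Q - n)*Q = -8*(Q**2 - n)*Q = -8*Q*(Q**2 - n))
-R(D, -33) = -8*(-33)*(-39 - 1*(-33)**2) = -8*(-33)*(-39 - 1*1089) = -8*(-33)*(-39 - 1089) = -8*(-33)*(-1128) = -1*297792 = -297792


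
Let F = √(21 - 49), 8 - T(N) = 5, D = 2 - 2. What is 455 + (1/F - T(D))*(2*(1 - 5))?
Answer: 479 + 4*I*√7/7 ≈ 479.0 + 1.5119*I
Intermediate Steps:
D = 0
T(N) = 3 (T(N) = 8 - 1*5 = 8 - 5 = 3)
F = 2*I*√7 (F = √(-28) = 2*I*√7 ≈ 5.2915*I)
455 + (1/F - T(D))*(2*(1 - 5)) = 455 + (1/(2*I*√7) - 1*3)*(2*(1 - 5)) = 455 + (-I*√7/14 - 3)*(2*(-4)) = 455 + (-3 - I*√7/14)*(-8) = 455 + (24 + 4*I*√7/7) = 479 + 4*I*√7/7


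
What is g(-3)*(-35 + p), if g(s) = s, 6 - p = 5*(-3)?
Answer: 42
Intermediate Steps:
p = 21 (p = 6 - 5*(-3) = 6 - 1*(-15) = 6 + 15 = 21)
g(-3)*(-35 + p) = -3*(-35 + 21) = -3*(-14) = 42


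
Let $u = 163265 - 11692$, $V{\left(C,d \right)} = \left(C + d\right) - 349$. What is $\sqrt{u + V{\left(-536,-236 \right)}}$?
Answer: $2 \sqrt{37613} \approx 387.88$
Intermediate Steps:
$V{\left(C,d \right)} = -349 + C + d$
$u = 151573$
$\sqrt{u + V{\left(-536,-236 \right)}} = \sqrt{151573 - 1121} = \sqrt{150452} = 2 \sqrt{37613}$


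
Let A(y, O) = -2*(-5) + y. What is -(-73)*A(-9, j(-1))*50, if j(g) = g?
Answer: 3650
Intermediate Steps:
A(y, O) = 10 + y
-(-73)*A(-9, j(-1))*50 = -(-73)*(10 - 9)*50 = -(-73)*50 = -73*(-1)*50 = 73*50 = 3650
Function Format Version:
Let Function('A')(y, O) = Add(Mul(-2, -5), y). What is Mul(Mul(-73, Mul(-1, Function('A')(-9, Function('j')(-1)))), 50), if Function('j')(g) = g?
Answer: 3650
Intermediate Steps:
Function('A')(y, O) = Add(10, y)
Mul(Mul(-73, Mul(-1, Function('A')(-9, Function('j')(-1)))), 50) = Mul(Mul(-73, Mul(-1, Add(10, -9))), 50) = Mul(Mul(-73, Mul(-1, 1)), 50) = Mul(Mul(-73, -1), 50) = Mul(73, 50) = 3650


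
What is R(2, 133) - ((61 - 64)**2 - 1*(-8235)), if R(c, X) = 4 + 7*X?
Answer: -7309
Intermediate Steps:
R(2, 133) - ((61 - 64)**2 - 1*(-8235)) = (4 + 7*133) - ((61 - 64)**2 - 1*(-8235)) = (4 + 931) - ((-3)**2 + 8235) = 935 - (9 + 8235) = 935 - 1*8244 = 935 - 8244 = -7309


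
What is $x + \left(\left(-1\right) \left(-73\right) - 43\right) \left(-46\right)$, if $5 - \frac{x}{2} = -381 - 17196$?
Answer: $33784$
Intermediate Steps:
$x = 35164$ ($x = 10 - 2 \left(-381 - 17196\right) = 10 - -35154 = 10 + 35154 = 35164$)
$x + \left(\left(-1\right) \left(-73\right) - 43\right) \left(-46\right) = 35164 + \left(\left(-1\right) \left(-73\right) - 43\right) \left(-46\right) = 35164 + \left(73 - 43\right) \left(-46\right) = 35164 + 30 \left(-46\right) = 35164 - 1380 = 33784$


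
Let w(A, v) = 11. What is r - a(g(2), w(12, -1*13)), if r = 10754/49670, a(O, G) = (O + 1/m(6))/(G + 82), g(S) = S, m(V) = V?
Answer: 2677511/13857930 ≈ 0.19321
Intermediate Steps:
a(O, G) = (⅙ + O)/(82 + G) (a(O, G) = (O + 1/6)/(G + 82) = (O + ⅙)/(82 + G) = (⅙ + O)/(82 + G))
r = 5377/24835 (r = 10754*(1/49670) = 5377/24835 ≈ 0.21651)
r - a(g(2), w(12, -1*13)) = 5377/24835 - (⅙ + 2)/(82 + 11) = 5377/24835 - 13/(93*6) = 5377/24835 - 1*13/558 = 5377/24835 - 13/558 = 2677511/13857930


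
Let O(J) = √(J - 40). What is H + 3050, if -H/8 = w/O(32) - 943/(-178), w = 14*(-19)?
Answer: 267678/89 - 532*I*√2 ≈ 3007.6 - 752.36*I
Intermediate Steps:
O(J) = √(-40 + J)
w = -266
H = -3772/89 - 532*I*√2 (H = -8*(-266/√(-40 + 32) - 943/(-178)) = -8*(-266*(-I*√2/4) - 943*(-1/178)) = -8*(-266*(-I*√2/4) + 943/178) = -8*(-(-133)*I*√2/2 + 943/178) = -8*(133*I*√2/2 + 943/178) = -8*(943/178 + 133*I*√2/2) = -3772/89 - 532*I*√2 ≈ -42.382 - 752.36*I)
H + 3050 = (-3772/89 - 532*I*√2) + 3050 = 267678/89 - 532*I*√2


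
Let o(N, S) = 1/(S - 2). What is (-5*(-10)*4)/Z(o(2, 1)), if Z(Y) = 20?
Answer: 10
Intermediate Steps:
o(N, S) = 1/(-2 + S)
(-5*(-10)*4)/Z(o(2, 1)) = (-5*(-10)*4)/20 = (50*4)*(1/20) = 200*(1/20) = 10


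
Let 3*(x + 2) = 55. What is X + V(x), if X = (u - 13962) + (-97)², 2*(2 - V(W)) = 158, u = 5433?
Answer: 803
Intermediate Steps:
x = 49/3 (x = -2 + (⅓)*55 = -2 + 55/3 = 49/3 ≈ 16.333)
V(W) = -77 (V(W) = 2 - ½*158 = 2 - 79 = -77)
X = 880 (X = (5433 - 13962) + (-97)² = -8529 + 9409 = 880)
X + V(x) = 880 - 77 = 803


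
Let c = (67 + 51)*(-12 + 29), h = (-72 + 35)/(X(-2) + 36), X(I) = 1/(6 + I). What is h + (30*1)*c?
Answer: 8725952/145 ≈ 60179.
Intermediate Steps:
h = -148/145 (h = (-72 + 35)/(1/(6 - 2) + 36) = -37/(1/4 + 36) = -37/145/4 = -37*4/145 = -148/145 ≈ -1.0207)
c = 2006 (c = 118*17 = 2006)
h + (30*1)*c = -148/145 + (30*1)*2006 = -148/145 + 30*2006 = -148/145 + 60180 = 8725952/145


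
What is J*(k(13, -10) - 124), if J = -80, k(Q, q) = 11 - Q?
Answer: 10080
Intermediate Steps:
J*(k(13, -10) - 124) = -80*((11 - 1*13) - 124) = -80*((11 - 13) - 124) = -80*(-2 - 124) = -80*(-126) = 10080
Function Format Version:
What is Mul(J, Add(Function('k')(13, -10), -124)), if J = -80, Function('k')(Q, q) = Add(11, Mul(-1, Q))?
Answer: 10080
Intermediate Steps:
Mul(J, Add(Function('k')(13, -10), -124)) = Mul(-80, Add(Add(11, Mul(-1, 13)), -124)) = Mul(-80, Add(Add(11, -13), -124)) = Mul(-80, Add(-2, -124)) = Mul(-80, -126) = 10080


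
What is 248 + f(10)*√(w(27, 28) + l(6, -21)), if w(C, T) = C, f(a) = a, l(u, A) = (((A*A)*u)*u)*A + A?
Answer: 248 + 10*I*√333390 ≈ 248.0 + 5774.0*I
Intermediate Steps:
l(u, A) = A + A³*u² (l(u, A) = ((A²*u)*u)*A + A = ((u*A²)*u)*A + A = (A²*u²)*A + A = A³*u² + A = A + A³*u²)
248 + f(10)*√(w(27, 28) + l(6, -21)) = 248 + 10*√(27 + (-21 + (-21)³*6²)) = 248 + 10*√(27 + (-21 - 9261*36)) = 248 + 10*√(27 + (-21 - 333396)) = 248 + 10*√(27 - 333417) = 248 + 10*√(-333390) = 248 + 10*(I*√333390) = 248 + 10*I*√333390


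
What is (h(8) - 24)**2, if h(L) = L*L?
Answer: 1600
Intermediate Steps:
h(L) = L**2
(h(8) - 24)**2 = (8**2 - 24)**2 = (64 - 24)**2 = 40**2 = 1600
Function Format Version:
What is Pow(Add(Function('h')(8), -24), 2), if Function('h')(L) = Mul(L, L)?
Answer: 1600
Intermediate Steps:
Function('h')(L) = Pow(L, 2)
Pow(Add(Function('h')(8), -24), 2) = Pow(Add(Pow(8, 2), -24), 2) = Pow(Add(64, -24), 2) = Pow(40, 2) = 1600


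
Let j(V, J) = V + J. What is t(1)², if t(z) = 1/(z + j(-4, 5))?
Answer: ¼ ≈ 0.25000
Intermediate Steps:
j(V, J) = J + V
t(z) = 1/(1 + z) (t(z) = 1/(z + (5 - 4)) = 1/(z + 1) = 1/(1 + z))
t(1)² = (1/(1 + 1))² = (1/2)² = (½)² = ¼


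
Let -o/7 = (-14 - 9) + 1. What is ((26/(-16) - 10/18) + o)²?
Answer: 119486761/5184 ≈ 23049.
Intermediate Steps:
o = 154 (o = -7*((-14 - 9) + 1) = -7*(-23 + 1) = -7*(-22) = 154)
((26/(-16) - 10/18) + o)² = ((26/(-16) - 10/18) + 154)² = ((26*(-1/16) - 10*1/18) + 154)² = ((-13/8 - 5/9) + 154)² = (-157/72 + 154)² = (10931/72)² = 119486761/5184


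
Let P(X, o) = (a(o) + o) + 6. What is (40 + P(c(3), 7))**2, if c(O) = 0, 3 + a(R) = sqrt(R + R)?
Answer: (50 + sqrt(14))**2 ≈ 2888.2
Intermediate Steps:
a(R) = -3 + sqrt(2)*sqrt(R) (a(R) = -3 + sqrt(R + R) = -3 + sqrt(2*R) = -3 + sqrt(2)*sqrt(R))
P(X, o) = 3 + o + sqrt(2)*sqrt(o) (P(X, o) = ((-3 + sqrt(2)*sqrt(o)) + o) + 6 = (-3 + o + sqrt(2)*sqrt(o)) + 6 = 3 + o + sqrt(2)*sqrt(o))
(40 + P(c(3), 7))**2 = (40 + (3 + 7 + sqrt(2)*sqrt(7)))**2 = (40 + (3 + 7 + sqrt(14)))**2 = (40 + (10 + sqrt(14)))**2 = (50 + sqrt(14))**2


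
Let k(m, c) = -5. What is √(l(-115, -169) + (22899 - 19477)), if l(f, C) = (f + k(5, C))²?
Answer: √17822 ≈ 133.50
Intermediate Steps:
l(f, C) = (-5 + f)² (l(f, C) = (f - 5)² = (-5 + f)²)
√(l(-115, -169) + (22899 - 19477)) = √((-5 - 115)² + (22899 - 19477)) = √((-120)² + 3422) = √(14400 + 3422) = √17822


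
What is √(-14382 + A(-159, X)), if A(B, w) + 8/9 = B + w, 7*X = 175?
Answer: 2*I*√32663/3 ≈ 120.49*I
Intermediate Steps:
X = 25 (X = (⅐)*175 = 25)
A(B, w) = -8/9 + B + w (A(B, w) = -8/9 + (B + w) = -8/9 + B + w)
√(-14382 + A(-159, X)) = √(-14382 + (-8/9 - 159 + 25)) = √(-14382 - 1214/9) = √(-130652/9) = 2*I*√32663/3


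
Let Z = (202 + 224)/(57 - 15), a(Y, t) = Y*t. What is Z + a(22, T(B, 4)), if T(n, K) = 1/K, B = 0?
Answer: 219/14 ≈ 15.643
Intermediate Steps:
Z = 71/7 (Z = 426/42 = 426*(1/42) = 71/7 ≈ 10.143)
Z + a(22, T(B, 4)) = 71/7 + 22/4 = 71/7 + 22*(¼) = 71/7 + 11/2 = 219/14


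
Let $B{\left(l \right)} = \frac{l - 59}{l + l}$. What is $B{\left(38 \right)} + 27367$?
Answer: $\frac{2079871}{76} \approx 27367.0$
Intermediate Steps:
$B{\left(l \right)} = \frac{-59 + l}{2 l}$
$B{\left(38 \right)} + 27367 = \frac{-59 + 38}{2 \cdot 38} + 27367 = \frac{1}{2} \cdot \frac{1}{38} \left(-21\right) + 27367 = - \frac{21}{76} + 27367 = \frac{2079871}{76}$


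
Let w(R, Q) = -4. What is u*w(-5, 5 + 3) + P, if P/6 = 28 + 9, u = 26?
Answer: 118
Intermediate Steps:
P = 222 (P = 6*(28 + 9) = 6*37 = 222)
u*w(-5, 5 + 3) + P = 26*(-4) + 222 = -104 + 222 = 118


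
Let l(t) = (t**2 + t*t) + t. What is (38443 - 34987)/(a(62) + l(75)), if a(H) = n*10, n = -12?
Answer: 128/415 ≈ 0.30843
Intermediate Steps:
a(H) = -120 (a(H) = -12*10 = -120)
l(t) = t + 2*t**2 (l(t) = (t**2 + t**2) + t = 2*t**2 + t = t + 2*t**2)
(38443 - 34987)/(a(62) + l(75)) = (38443 - 34987)/(-120 + 75*(1 + 2*75)) = 3456/(-120 + 75*(1 + 150)) = 3456/(-120 + 75*151) = 3456/(-120 + 11325) = 3456/11205 = 3456*(1/11205) = 128/415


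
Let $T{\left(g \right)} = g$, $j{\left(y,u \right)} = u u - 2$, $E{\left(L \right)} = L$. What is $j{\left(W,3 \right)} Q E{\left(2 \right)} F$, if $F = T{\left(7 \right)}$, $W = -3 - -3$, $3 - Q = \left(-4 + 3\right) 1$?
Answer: $392$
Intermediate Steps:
$Q = 4$ ($Q = 3 - \left(-4 + 3\right) 1 = 3 - \left(-1\right) 1 = 3 - -1 = 3 + 1 = 4$)
$W = 0$ ($W = -3 + 3 = 0$)
$j{\left(y,u \right)} = -2 + u^{2}$ ($j{\left(y,u \right)} = u^{2} - 2 = -2 + u^{2}$)
$F = 7$
$j{\left(W,3 \right)} Q E{\left(2 \right)} F = \left(-2 + 3^{2}\right) 4 \cdot 2 \cdot 7 = \left(-2 + 9\right) 8 \cdot 7 = 7 \cdot 8 \cdot 7 = 56 \cdot 7 = 392$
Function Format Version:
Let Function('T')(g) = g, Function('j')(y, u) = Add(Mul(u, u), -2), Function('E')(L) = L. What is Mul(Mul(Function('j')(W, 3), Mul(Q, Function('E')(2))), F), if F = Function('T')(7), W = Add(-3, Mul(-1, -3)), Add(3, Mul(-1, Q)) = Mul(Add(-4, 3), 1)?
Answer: 392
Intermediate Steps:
Q = 4 (Q = Add(3, Mul(-1, Mul(Add(-4, 3), 1))) = Add(3, Mul(-1, Mul(-1, 1))) = Add(3, Mul(-1, -1)) = Add(3, 1) = 4)
W = 0 (W = Add(-3, 3) = 0)
Function('j')(y, u) = Add(-2, Pow(u, 2)) (Function('j')(y, u) = Add(Pow(u, 2), -2) = Add(-2, Pow(u, 2)))
F = 7
Mul(Mul(Function('j')(W, 3), Mul(Q, Function('E')(2))), F) = Mul(Mul(Add(-2, Pow(3, 2)), Mul(4, 2)), 7) = Mul(Mul(Add(-2, 9), 8), 7) = Mul(Mul(7, 8), 7) = Mul(56, 7) = 392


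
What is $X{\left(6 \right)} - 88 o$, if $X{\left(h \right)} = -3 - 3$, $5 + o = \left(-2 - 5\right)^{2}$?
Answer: $-3878$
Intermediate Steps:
$o = 44$ ($o = -5 + \left(-2 - 5\right)^{2} = -5 + \left(-7\right)^{2} = -5 + 49 = 44$)
$X{\left(h \right)} = -6$ ($X{\left(h \right)} = -3 - 3 = -6$)
$X{\left(6 \right)} - 88 o = -6 - 3872 = -3878$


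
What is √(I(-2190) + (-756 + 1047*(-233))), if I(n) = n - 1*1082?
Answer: I*√247979 ≈ 497.98*I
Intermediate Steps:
I(n) = -1082 + n (I(n) = n - 1082 = -1082 + n)
√(I(-2190) + (-756 + 1047*(-233))) = √((-1082 - 2190) + (-756 + 1047*(-233))) = √(-3272 + (-756 - 243951)) = √(-3272 - 244707) = √(-247979) = I*√247979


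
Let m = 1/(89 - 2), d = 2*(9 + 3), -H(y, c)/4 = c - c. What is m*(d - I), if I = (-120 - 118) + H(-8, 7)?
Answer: 262/87 ≈ 3.0115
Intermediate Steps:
H(y, c) = 0 (H(y, c) = -4*(c - c) = -4*0 = 0)
I = -238 (I = (-120 - 118) + 0 = -238 + 0 = -238)
d = 24 (d = 2*12 = 24)
m = 1/87 ≈ 0.011494
m*(d - I) = (24 - 1*(-238))/87 = (24 + 238)/87 = (1/87)*262 = 262/87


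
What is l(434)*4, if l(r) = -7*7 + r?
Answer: 1540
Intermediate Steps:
l(r) = -49 + r
l(434)*4 = (-49 + 434)*4 = 385*4 = 1540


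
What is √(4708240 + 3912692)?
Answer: 2*√2155233 ≈ 2936.1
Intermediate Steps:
√(4708240 + 3912692) = √8620932 = 2*√2155233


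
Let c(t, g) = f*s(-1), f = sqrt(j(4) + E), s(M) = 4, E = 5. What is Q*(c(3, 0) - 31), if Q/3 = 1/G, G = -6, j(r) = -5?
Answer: 31/2 ≈ 15.500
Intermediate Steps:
f = 0 (f = sqrt(-5 + 5) = sqrt(0) = 0)
c(t, g) = 0 (c(t, g) = 0*4 = 0)
Q = -1/2 (Q = 3/(-6) = 3*(-1/6) = -1/2 ≈ -0.50000)
Q*(c(3, 0) - 31) = -(0 - 31)/2 = -1/2*(-31) = 31/2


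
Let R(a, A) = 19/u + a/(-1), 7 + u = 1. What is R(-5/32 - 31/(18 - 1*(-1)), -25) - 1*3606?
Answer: -6579859/1824 ≈ -3607.4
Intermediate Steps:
u = -6 (u = -7 + 1 = -6)
R(a, A) = -19/6 - a (R(a, A) = 19/(-6) + a/(-1) = 19*(-⅙) + a*(-1) = -19/6 - a)
R(-5/32 - 31/(18 - 1*(-1)), -25) - 1*3606 = (-19/6 - (-5/32 - 31/(18 - 1*(-1)))) - 1*3606 = (-19/6 - (-5*1/32 - 31/(18 + 1))) - 3606 = (-19/6 - (-5/32 - 31/19)) - 3606 = (-19/6 - 1*(-1087/608)) - 3606 = (-19/6 + 1087/608) - 3606 = -2515/1824 - 3606 = -6579859/1824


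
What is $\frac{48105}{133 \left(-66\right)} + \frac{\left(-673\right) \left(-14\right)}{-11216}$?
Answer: $- \frac{51854333}{8204504} \approx -6.3202$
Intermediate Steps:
$\frac{48105}{133 \left(-66\right)} + \frac{\left(-673\right) \left(-14\right)}{-11216} = \frac{48105}{-8778} + 9422 \left(- \frac{1}{11216}\right) = 48105 \left(- \frac{1}{8778}\right) - \frac{4711}{5608} = - \frac{16035}{2926} - \frac{4711}{5608} = - \frac{51854333}{8204504}$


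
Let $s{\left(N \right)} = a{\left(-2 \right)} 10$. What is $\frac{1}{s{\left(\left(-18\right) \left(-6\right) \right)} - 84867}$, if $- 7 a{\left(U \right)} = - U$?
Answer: $- \frac{7}{594089} \approx -1.1783 \cdot 10^{-5}$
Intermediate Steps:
$a{\left(U \right)} = \frac{U}{7}$ ($a{\left(U \right)} = - \frac{\left(-1\right) U}{7} = \frac{U}{7}$)
$s{\left(N \right)} = - \frac{20}{7}$ ($s{\left(N \right)} = \frac{1}{7} \left(-2\right) 10 = \left(- \frac{2}{7}\right) 10 = - \frac{20}{7}$)
$\frac{1}{s{\left(\left(-18\right) \left(-6\right) \right)} - 84867} = \frac{1}{- \frac{20}{7} - 84867} = \frac{1}{- \frac{594089}{7}} = - \frac{7}{594089}$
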